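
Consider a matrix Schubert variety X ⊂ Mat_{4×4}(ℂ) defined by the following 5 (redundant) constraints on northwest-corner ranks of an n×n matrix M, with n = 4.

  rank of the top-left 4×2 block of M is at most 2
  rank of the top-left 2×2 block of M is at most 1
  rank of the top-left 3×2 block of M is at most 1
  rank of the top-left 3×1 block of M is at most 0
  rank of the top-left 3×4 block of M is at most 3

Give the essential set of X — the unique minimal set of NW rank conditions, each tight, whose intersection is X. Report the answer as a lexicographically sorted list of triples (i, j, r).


Computing R[i][j] = min implied NW-rank bound (n=4, 5 conditions):

  i=1: 0 | 1 | 1 | 1
  i=2: 0 | 1 | 2 | 2
  i=3: 0 | 1 | 2 | 3
  i=4: 1 | 2 | 3 | 4

reading off 1-entries of Δ²R: w = (2, 3, 4, 1).

1 SE-corner of the 3-cell Rothe diagram gives Ess(w):

[(3, 1, 0)]


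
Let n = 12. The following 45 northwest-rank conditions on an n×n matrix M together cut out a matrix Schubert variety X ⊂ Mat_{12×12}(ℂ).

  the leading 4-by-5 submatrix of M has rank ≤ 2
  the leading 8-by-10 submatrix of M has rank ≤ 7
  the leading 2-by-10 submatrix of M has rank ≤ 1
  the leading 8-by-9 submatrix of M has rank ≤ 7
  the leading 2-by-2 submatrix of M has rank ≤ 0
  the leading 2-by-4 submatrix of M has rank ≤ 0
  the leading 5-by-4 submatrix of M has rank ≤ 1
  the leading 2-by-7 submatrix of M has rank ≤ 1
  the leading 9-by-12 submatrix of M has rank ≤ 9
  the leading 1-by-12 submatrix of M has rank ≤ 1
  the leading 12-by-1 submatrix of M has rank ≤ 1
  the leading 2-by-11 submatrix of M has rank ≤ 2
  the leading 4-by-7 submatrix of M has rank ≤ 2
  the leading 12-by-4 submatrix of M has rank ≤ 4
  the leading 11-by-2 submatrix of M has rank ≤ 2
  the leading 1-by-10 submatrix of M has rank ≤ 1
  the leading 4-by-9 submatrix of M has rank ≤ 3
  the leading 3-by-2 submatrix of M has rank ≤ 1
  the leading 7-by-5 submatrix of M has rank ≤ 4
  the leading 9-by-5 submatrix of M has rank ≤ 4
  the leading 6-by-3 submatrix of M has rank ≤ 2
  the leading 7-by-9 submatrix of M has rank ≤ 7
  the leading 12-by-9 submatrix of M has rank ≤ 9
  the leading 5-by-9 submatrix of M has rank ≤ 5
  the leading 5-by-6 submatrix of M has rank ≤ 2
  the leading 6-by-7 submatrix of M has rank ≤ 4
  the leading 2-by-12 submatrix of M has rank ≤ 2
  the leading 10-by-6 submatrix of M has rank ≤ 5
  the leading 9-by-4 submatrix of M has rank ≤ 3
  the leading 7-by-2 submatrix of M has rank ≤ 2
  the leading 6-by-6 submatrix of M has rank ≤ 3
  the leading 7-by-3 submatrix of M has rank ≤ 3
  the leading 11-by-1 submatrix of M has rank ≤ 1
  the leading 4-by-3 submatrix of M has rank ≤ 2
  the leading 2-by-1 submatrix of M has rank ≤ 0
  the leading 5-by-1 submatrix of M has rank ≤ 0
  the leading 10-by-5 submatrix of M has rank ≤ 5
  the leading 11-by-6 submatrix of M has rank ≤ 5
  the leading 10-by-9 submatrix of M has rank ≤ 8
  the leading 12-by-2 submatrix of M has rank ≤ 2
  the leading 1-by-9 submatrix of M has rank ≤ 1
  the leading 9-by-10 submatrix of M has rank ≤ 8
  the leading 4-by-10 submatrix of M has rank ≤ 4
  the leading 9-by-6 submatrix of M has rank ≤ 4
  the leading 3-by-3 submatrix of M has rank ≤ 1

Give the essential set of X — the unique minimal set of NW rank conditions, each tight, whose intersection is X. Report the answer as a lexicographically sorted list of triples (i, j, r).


Computing R[i][j] = min implied NW-rank bound (n=12, 45 conditions):

  0  0  0  0  1  1  1  1  1  1  1  1
  0  0  0  0  1  1  1  1  1  1  2  2
  0  1  1  1  2  2  2  2  2  2  3  3
  0  1  1  1  2  2  2  3  3  3  4  4
  0  1  1  1  2  2  3  4  4  4  5  5
  1  2  2  2  3  3  4  5  5  5  6  6
  1  2  3  3  4  4  5  6  6  6  7  7
  1  2  3  3  4  4  5  6  7  7  8  8
  1  2  3  3  4  4  5  6  7  8  9  9
  1  2  3  4  5  5  6  7  8  9  10  10
  1  2  3  4  5  5  6  7  8  9  10  11
  1  2  3  4  5  6  7  8  9  10  11  12

the unique w with this rank table is (5, 11, 2, 8, 7, 1, 3, 9, 10, 4, 12, 6).

Rothe diagram D(w) (28 cells), 9 SE-corners (essential conditions):

[(2, 4, 0), (2, 10, 1), (4, 7, 2), (5, 1, 0), (5, 4, 1), (5, 6, 2), (9, 4, 3), (9, 6, 4), (11, 6, 5)]


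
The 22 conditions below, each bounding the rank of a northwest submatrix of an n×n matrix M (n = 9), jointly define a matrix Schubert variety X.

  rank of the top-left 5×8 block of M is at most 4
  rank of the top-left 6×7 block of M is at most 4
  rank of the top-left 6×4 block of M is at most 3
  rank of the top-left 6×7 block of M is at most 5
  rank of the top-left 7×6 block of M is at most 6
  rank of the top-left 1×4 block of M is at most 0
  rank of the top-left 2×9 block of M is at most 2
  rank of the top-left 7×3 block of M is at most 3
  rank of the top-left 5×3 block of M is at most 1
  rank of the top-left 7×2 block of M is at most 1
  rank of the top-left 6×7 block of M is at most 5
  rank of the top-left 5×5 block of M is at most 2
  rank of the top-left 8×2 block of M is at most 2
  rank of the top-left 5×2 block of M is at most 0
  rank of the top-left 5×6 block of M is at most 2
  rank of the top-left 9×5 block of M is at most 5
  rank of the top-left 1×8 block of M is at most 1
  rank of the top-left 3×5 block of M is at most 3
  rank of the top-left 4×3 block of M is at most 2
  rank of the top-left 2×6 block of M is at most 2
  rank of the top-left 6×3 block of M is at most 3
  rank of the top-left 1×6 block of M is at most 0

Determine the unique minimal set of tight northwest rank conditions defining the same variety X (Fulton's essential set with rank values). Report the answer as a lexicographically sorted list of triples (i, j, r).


Recovering R(i,j) via the rank-extension bound from the 22 conditions:

  0  0  0  0  0  0  1  1  1
  0  0  1  1  1  1  2  2  2
  0  0  1  2  2  2  3  3  3
  0  0  1  2  2  2  3  4  4
  0  0  1  2  2  2  3  4  5
  1  1  2  3  3  3  4  5  6
  1  1  2  3  4  4  5  6  7
  1  2  3  4  5  5  6  7  8
  1  2  3  4  5  6  7  8  9

second differences of R give the permutation w = (7, 3, 4, 8, 9, 1, 5, 2, 6).

Fulton essential set (4 of the 19 Rothe cells):

[(1, 6, 0), (5, 2, 0), (5, 6, 2), (7, 2, 1)]


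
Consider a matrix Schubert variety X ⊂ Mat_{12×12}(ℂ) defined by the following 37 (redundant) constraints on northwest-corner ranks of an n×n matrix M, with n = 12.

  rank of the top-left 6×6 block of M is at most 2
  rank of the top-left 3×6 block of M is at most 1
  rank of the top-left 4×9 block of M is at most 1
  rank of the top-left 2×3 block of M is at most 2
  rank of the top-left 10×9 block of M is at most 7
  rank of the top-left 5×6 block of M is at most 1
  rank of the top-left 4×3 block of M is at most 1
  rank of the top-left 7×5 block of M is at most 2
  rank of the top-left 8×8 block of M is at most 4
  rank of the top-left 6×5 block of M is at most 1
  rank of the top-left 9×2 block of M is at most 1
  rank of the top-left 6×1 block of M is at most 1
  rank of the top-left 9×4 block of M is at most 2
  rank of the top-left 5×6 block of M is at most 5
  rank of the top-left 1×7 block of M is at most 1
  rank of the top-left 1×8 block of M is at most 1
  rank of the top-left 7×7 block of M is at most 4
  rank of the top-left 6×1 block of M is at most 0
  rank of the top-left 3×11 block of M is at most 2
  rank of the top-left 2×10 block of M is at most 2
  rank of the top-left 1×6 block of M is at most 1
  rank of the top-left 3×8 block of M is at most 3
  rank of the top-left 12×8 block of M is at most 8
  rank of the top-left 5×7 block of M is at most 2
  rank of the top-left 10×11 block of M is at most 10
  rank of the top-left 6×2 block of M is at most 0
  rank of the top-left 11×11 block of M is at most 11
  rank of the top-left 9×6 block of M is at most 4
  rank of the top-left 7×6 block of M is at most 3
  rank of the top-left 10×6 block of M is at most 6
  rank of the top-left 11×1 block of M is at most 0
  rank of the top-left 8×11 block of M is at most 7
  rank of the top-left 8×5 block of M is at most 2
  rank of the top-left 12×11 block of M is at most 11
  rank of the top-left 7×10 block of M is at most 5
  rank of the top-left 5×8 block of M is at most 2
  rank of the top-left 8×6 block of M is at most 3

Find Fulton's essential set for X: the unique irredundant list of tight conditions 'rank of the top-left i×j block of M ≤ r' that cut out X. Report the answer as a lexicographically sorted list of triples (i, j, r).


The tightest implied rank at each (i,j), from the 37 conditions:

  0  0  1  1  1  1  1  1  1  1  1  1
  0  0  1  1  1  1  1  1  1  2  2  2
  0  0  1  1  1  1  1  1  1  2  2  3
  0  0  1  1  1  1  1  1  1  2  3  4
  0  0  1  1  1  1  2  2  2  3  4  5
  0  0  1  1  1  2  3  3  3  4  5  6
  0  1  2  2  2  3  4  4  4  5  6  7
  0  1  2  2  2  3  4  4  5  6  7  8
  0  1  2  2  3  4  5  5  6  7  8  9
  0  1  2  3  4  5  6  6  7  8  9  10
  0  1  2  3  4  5  6  7  8  9  10  11
  1  2  3  4  5  6  7  8  9  10  11  12

second differences of R give the permutation w = (3, 10, 12, 11, 7, 6, 2, 9, 5, 4, 8, 1).

ℓ(w)=45; the 9 essential cells (i,j,r):

[(3, 11, 2), (4, 9, 1), (5, 6, 1), (6, 2, 0), (6, 5, 1), (8, 5, 2), (8, 8, 4), (9, 4, 2), (11, 1, 0)]


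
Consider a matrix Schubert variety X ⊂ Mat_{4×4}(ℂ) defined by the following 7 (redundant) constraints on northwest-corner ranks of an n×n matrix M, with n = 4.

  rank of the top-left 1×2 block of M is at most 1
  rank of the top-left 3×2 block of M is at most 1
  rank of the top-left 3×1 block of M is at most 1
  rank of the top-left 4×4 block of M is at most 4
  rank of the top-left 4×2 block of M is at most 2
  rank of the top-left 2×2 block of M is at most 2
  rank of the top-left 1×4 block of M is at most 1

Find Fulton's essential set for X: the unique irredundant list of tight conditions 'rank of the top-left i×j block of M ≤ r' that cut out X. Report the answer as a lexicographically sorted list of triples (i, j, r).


Propagating the 7 rank bounds to every northwest block:

  i=1: 1 1 1 1
  i=2: 1 1 2 2
  i=3: 1 1 2 3
  i=4: 1 2 3 4

so w = (1, 3, 4, 2).

1 SE-corner of the 2-cell Rothe diagram gives Ess(w):

[(3, 2, 1)]


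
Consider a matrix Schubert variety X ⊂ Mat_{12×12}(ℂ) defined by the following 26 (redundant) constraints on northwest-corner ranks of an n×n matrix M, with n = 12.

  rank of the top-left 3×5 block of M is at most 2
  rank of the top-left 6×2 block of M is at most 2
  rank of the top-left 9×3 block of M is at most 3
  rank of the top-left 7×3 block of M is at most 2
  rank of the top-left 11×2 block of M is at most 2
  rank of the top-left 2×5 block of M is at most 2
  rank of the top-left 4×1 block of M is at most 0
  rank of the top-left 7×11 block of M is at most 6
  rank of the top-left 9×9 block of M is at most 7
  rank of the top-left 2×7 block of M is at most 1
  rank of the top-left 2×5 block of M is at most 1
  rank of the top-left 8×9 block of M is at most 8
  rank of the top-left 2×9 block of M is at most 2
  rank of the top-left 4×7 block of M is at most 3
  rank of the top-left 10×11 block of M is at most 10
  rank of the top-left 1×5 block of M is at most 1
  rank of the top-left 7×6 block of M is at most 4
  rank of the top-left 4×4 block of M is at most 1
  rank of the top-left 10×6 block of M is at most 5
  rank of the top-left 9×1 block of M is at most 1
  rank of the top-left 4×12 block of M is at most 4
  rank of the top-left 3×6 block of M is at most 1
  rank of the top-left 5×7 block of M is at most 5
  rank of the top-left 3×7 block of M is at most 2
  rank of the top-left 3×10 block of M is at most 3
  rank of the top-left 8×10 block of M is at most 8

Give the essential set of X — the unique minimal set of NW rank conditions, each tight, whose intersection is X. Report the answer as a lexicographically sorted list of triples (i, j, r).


Recovering R(i,j) via the rank-extension bound from the 26 conditions:

  R[1]: 0 | 1 | 1 | 1 | 1 | 1 | 1 | 1 | 1 | 1 | 1 | 1
  R[2]: 0 | 1 | 1 | 1 | 1 | 1 | 1 | 2 | 2 | 2 | 2 | 2
  R[3]: 0 | 1 | 1 | 1 | 1 | 1 | 2 | 3 | 3 | 3 | 3 | 3
  R[4]: 0 | 1 | 1 | 1 | 2 | 2 | 3 | 4 | 4 | 4 | 4 | 4
  R[5]: 1 | 2 | 2 | 2 | 3 | 3 | 4 | 5 | 5 | 5 | 5 | 5
  R[6]: 1 | 2 | 2 | 3 | 4 | 4 | 5 | 6 | 6 | 6 | 6 | 6
  R[7]: 1 | 2 | 2 | 3 | 4 | 4 | 5 | 6 | 6 | 6 | 6 | 7
  R[8]: 1 | 2 | 3 | 4 | 5 | 5 | 6 | 7 | 7 | 7 | 7 | 8
  R[9]: 1 | 2 | 3 | 4 | 5 | 5 | 6 | 7 | 7 | 8 | 8 | 9
  R[10]: 1 | 2 | 3 | 4 | 5 | 5 | 6 | 7 | 8 | 9 | 9 | 10
  R[11]: 1 | 2 | 3 | 4 | 5 | 6 | 7 | 8 | 9 | 10 | 10 | 11
  R[12]: 1 | 2 | 3 | 4 | 5 | 6 | 7 | 8 | 9 | 10 | 11 | 12

reading off 1-entries of Δ²R: w = (2, 8, 7, 5, 1, 4, 12, 3, 10, 9, 6, 11).

|D(w)|=24, |Ess(w)|=9:

[(2, 7, 1), (3, 6, 1), (4, 1, 0), (4, 4, 1), (7, 3, 2), (7, 6, 4), (7, 11, 6), (9, 9, 7), (10, 6, 5)]


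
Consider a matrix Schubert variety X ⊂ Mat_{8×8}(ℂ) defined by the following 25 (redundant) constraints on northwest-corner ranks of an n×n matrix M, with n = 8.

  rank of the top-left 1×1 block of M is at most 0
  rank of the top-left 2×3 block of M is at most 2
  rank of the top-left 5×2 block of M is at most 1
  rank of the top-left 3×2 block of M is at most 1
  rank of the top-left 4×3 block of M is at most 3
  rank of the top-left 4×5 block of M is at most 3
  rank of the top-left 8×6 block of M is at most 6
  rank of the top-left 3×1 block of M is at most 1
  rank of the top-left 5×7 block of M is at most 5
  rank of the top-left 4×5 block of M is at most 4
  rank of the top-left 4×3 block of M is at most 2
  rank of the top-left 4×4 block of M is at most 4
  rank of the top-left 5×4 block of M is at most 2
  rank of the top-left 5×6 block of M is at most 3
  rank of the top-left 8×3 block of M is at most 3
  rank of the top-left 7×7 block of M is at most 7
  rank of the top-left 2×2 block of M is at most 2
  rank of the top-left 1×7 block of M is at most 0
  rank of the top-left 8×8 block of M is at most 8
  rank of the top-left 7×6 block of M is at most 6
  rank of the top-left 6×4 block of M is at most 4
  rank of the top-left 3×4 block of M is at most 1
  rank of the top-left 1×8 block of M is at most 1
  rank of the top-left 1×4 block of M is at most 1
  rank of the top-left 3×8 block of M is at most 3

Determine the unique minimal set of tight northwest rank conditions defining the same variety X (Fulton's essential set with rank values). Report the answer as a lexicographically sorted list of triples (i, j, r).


Propagating the 25 rank bounds to every northwest block:

  0, 0, 0, 0, 0, 0, 0, 1
  1, 1, 1, 1, 1, 1, 1, 2
  1, 1, 1, 1, 2, 2, 2, 3
  1, 1, 2, 2, 3, 3, 3, 4
  1, 1, 2, 2, 3, 3, 4, 5
  1, 2, 3, 3, 4, 4, 5, 6
  1, 2, 3, 4, 5, 5, 6, 7
  1, 2, 3, 4, 5, 6, 7, 8

hence w(1..8) = (8, 1, 5, 3, 7, 2, 4, 6).

5 SE-corners of the 14-cell Rothe diagram give Ess(w):

[(1, 7, 0), (3, 4, 1), (5, 2, 1), (5, 4, 2), (5, 6, 3)]


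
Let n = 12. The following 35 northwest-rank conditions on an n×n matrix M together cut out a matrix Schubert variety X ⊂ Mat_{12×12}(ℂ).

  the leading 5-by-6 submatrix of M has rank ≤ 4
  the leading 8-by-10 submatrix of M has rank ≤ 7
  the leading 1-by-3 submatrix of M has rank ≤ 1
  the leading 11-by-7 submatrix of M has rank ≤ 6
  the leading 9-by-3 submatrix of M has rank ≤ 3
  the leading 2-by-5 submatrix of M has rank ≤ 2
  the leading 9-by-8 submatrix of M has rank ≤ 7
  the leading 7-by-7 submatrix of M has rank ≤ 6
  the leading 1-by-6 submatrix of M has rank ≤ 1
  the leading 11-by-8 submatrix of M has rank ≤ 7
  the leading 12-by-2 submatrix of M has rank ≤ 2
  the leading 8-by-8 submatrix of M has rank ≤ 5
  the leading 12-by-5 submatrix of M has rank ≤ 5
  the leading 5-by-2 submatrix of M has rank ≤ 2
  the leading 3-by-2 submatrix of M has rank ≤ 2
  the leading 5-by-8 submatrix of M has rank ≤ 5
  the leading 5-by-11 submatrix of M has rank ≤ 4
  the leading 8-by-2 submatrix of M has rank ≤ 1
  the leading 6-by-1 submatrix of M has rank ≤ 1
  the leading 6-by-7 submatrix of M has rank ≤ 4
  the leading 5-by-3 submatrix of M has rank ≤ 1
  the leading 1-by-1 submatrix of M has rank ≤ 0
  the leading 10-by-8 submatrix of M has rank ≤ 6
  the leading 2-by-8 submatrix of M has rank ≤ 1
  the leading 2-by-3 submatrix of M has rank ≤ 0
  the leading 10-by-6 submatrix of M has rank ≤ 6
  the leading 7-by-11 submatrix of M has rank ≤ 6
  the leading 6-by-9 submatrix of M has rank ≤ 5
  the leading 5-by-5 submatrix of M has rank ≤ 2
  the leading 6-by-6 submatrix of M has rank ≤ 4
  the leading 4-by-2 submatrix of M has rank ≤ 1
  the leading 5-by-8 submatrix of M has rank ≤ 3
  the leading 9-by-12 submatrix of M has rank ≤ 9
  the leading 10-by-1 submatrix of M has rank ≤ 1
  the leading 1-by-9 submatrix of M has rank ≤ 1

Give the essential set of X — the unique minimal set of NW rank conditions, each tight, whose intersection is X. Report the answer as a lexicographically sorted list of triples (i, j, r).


The tightest implied rank at each (i,j), from the 35 conditions:

  R[1]: 0 | 0 | 0 | 1 | 1 | 1 | 1 | 1 | 1 | 1 | 1 | 1
  R[2]: 0 | 0 | 0 | 1 | 1 | 1 | 1 | 1 | 2 | 2 | 2 | 2
  R[3]: 1 | 1 | 1 | 2 | 2 | 2 | 2 | 2 | 3 | 3 | 3 | 3
  R[4]: 1 | 1 | 1 | 2 | 2 | 3 | 3 | 3 | 4 | 4 | 4 | 4
  R[5]: 1 | 1 | 1 | 2 | 2 | 3 | 3 | 3 | 4 | 4 | 4 | 5
  R[6]: 1 | 1 | 2 | 3 | 3 | 4 | 4 | 4 | 5 | 5 | 5 | 6
  R[7]: 1 | 1 | 2 | 3 | 4 | 5 | 5 | 5 | 6 | 6 | 6 | 7
  R[8]: 1 | 1 | 2 | 3 | 4 | 5 | 5 | 5 | 6 | 7 | 7 | 8
  R[9]: 1 | 2 | 3 | 4 | 5 | 6 | 6 | 6 | 7 | 8 | 8 | 9
  R[10]: 1 | 2 | 3 | 4 | 5 | 6 | 6 | 6 | 7 | 8 | 9 | 10
  R[11]: 1 | 2 | 3 | 4 | 5 | 6 | 6 | 7 | 8 | 9 | 10 | 11
  R[12]: 1 | 2 | 3 | 4 | 5 | 6 | 7 | 8 | 9 | 10 | 11 | 12

hence w(1..12) = (4, 9, 1, 6, 12, 3, 5, 10, 2, 11, 8, 7).

Fulton essential set (10 of the 28 Rothe cells):

[(2, 3, 0), (2, 8, 1), (5, 3, 1), (5, 5, 2), (5, 8, 3), (5, 11, 4), (8, 2, 1), (8, 8, 5), (10, 8, 6), (11, 7, 6)]


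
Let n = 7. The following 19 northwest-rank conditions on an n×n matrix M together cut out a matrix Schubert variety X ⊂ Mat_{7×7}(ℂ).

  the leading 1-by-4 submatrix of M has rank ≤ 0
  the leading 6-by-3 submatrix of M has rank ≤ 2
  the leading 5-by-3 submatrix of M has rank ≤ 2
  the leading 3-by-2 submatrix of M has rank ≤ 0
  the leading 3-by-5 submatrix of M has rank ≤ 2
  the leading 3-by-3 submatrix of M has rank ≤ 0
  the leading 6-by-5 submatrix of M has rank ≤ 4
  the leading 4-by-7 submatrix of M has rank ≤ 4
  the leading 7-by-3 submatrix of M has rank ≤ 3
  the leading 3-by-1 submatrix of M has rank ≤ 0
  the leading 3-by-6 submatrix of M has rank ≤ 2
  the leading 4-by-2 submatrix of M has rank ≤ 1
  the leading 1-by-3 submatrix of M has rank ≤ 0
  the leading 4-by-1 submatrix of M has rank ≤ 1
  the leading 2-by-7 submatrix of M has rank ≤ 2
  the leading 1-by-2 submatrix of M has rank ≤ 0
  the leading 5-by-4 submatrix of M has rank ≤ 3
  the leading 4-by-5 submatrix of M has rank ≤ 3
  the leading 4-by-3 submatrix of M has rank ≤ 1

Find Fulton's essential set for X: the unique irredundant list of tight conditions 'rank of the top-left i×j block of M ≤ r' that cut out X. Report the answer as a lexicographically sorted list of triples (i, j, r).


The tightest implied rank at each (i,j), from the 19 conditions:

  R[1]: 0  0  0  0  1  1  1
  R[2]: 0  0  0  1  2  2  2
  R[3]: 0  0  0  1  2  2  3
  R[4]: 1  1  1  2  3  3  4
  R[5]: 1  2  2  3  4  4  5
  R[6]: 1  2  2  3  4  5  6
  R[7]: 1  2  3  4  5  6  7

second differences of R give the permutation w = (5, 4, 7, 1, 2, 6, 3).

Rothe diagram D(w) (12 cells), 4 SE-corners (essential conditions):

[(1, 4, 0), (3, 3, 0), (3, 6, 2), (6, 3, 2)]


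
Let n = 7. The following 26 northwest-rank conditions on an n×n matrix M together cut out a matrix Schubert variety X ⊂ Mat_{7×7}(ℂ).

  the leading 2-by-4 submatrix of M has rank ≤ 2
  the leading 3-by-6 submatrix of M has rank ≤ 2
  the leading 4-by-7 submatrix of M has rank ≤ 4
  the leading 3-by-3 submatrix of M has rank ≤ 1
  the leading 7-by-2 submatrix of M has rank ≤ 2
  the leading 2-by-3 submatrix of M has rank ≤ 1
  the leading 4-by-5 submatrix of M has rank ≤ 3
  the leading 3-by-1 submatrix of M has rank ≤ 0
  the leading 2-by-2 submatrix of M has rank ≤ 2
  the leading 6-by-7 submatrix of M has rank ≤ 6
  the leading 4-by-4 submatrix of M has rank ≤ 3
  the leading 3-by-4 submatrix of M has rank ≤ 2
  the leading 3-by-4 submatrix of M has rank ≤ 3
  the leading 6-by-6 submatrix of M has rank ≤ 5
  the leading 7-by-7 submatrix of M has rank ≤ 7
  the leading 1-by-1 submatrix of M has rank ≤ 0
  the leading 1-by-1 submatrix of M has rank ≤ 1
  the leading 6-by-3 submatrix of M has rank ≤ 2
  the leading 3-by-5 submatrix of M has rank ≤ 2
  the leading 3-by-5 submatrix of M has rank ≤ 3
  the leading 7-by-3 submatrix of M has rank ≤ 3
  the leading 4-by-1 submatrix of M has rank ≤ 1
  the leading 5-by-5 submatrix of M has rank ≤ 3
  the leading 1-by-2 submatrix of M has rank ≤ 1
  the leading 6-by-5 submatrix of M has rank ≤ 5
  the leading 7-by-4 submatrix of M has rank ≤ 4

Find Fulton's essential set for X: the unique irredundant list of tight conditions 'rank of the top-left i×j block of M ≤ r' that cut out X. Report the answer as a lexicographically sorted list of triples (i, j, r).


The tightest implied rank at each (i,j), from the 26 conditions:

  i=1: 0 1 1 1 1 1 1
  i=2: 0 1 1 2 2 2 2
  i=3: 0 1 1 2 2 2 3
  i=4: 1 2 2 3 3 3 4
  i=5: 1 2 2 3 3 4 5
  i=6: 1 2 2 3 4 5 6
  i=7: 1 2 3 4 5 6 7

giving w = (2, 4, 7, 1, 6, 5, 3) via Δ²R.

Rothe diagram D(w) (10 cells), 5 SE-corners (essential conditions):

[(3, 1, 0), (3, 3, 1), (3, 6, 2), (5, 5, 3), (6, 3, 2)]


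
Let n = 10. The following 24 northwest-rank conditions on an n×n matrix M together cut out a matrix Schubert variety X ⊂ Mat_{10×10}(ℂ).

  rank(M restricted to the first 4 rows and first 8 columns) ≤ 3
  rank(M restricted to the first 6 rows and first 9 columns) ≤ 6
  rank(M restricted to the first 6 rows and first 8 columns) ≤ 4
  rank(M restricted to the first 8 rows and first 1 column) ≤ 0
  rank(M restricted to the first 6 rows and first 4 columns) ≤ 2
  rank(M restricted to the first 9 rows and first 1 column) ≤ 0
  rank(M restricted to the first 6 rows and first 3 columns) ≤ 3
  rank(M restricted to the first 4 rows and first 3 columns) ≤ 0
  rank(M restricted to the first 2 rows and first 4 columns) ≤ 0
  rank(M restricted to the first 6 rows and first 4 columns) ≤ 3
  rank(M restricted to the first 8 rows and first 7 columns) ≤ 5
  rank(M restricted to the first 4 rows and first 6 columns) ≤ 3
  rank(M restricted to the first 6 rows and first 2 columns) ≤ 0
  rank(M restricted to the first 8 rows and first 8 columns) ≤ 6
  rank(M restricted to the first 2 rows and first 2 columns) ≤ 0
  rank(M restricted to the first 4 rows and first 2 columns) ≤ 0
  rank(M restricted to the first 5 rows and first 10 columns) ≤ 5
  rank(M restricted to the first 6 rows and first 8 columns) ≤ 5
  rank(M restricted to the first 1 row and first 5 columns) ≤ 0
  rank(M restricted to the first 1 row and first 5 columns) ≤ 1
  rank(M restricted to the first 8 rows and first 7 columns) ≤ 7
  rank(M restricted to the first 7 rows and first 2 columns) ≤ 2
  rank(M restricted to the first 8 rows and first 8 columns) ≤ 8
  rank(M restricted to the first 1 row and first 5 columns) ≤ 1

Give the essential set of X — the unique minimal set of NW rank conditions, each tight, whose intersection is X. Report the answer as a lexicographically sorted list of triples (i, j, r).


Propagating the 24 rank bounds to every northwest block:

  0, 0, 0, 0, 0, 1, 1, 1, 1, 1
  0, 0, 0, 0, 1, 2, 2, 2, 2, 2
  0, 0, 0, 1, 2, 3, 3, 3, 3, 3
  0, 0, 0, 1, 2, 3, 3, 3, 4, 4
  0, 0, 1, 2, 3, 4, 4, 4, 5, 5
  0, 0, 1, 2, 3, 4, 4, 4, 5, 6
  0, 1, 2, 3, 4, 5, 5, 5, 6, 7
  0, 1, 2, 3, 4, 5, 5, 6, 7, 8
  0, 1, 2, 3, 4, 5, 6, 7, 8, 9
  1, 2, 3, 4, 5, 6, 7, 8, 9, 10

hence w(1..10) = (6, 5, 4, 9, 3, 10, 2, 8, 7, 1).

|D(w)|=27, |Ess(w)|=8:

[(1, 5, 0), (2, 4, 0), (4, 3, 0), (4, 8, 3), (6, 2, 0), (6, 8, 4), (8, 7, 5), (9, 1, 0)]


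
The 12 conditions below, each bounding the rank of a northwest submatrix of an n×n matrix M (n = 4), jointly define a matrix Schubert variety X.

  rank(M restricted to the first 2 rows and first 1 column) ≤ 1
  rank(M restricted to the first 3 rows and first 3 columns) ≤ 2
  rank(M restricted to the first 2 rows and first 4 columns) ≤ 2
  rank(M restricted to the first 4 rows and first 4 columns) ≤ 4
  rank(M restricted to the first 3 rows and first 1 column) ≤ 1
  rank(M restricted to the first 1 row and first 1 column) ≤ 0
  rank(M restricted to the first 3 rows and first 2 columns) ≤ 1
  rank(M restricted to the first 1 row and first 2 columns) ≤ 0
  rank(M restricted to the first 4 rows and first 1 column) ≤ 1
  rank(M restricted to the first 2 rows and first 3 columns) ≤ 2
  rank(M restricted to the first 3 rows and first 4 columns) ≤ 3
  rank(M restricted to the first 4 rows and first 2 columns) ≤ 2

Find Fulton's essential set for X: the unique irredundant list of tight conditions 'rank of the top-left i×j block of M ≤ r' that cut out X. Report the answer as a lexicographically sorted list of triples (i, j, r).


Computing R[i][j] = min implied NW-rank bound (n=4, 12 conditions):

  R[1]: 0, 0, 1, 1
  R[2]: 1, 1, 2, 2
  R[3]: 1, 1, 2, 3
  R[4]: 1, 2, 3, 4

hence w(1..4) = (3, 1, 4, 2).

Fulton essential set (2 of the 3 Rothe cells):

[(1, 2, 0), (3, 2, 1)]


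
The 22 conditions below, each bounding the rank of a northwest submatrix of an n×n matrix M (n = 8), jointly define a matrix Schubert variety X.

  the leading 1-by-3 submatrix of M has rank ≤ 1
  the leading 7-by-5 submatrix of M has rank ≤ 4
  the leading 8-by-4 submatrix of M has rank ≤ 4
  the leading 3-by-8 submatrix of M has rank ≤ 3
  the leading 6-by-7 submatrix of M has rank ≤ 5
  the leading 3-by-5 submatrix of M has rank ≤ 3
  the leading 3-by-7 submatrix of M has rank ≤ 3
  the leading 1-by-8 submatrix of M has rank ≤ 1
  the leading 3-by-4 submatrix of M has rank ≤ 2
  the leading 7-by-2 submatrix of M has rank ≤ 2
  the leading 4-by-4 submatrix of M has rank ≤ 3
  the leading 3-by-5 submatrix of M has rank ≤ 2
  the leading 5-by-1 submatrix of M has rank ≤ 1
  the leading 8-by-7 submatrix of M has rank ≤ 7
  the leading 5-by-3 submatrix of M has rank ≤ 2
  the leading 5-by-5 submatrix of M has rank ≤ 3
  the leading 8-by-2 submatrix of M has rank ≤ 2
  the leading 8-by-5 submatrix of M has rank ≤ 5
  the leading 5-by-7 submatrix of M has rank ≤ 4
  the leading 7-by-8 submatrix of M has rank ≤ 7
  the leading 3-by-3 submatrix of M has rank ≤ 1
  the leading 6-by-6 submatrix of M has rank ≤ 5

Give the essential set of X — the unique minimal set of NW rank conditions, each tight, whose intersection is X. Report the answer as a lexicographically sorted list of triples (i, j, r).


Recovering R(i,j) via the rank-extension bound from the 22 conditions:

  row 1: 1, 1, 1, 1, 1, 1, 1, 1
  row 2: 1, 1, 1, 2, 2, 2, 2, 2
  row 3: 1, 1, 1, 2, 2, 3, 3, 3
  row 4: 1, 2, 2, 3, 3, 4, 4, 4
  row 5: 1, 2, 2, 3, 3, 4, 4, 5
  row 6: 1, 2, 3, 4, 4, 5, 5, 6
  row 7: 1, 2, 3, 4, 4, 5, 6, 7
  row 8: 1, 2, 3, 4, 5, 6, 7, 8

reading off 1-entries of Δ²R: w = (1, 4, 6, 2, 8, 3, 7, 5).

|D(w)|=9, |Ess(w)|=6:

[(3, 3, 1), (3, 5, 2), (5, 3, 2), (5, 5, 3), (5, 7, 4), (7, 5, 4)]


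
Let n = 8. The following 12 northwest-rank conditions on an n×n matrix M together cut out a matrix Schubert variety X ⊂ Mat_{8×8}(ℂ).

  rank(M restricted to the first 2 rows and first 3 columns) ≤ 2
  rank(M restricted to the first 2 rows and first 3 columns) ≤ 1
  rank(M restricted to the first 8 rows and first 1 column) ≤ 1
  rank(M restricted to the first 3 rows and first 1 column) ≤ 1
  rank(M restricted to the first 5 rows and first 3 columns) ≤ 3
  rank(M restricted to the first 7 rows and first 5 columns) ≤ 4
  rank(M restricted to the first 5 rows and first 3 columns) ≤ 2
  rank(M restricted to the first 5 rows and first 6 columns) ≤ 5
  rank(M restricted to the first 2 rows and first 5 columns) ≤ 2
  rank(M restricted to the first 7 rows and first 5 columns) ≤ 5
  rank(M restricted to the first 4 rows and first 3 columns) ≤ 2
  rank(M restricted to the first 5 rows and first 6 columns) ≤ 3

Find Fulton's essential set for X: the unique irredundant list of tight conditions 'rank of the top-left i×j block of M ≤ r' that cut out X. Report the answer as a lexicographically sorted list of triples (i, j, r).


Computing R[i][j] = min implied NW-rank bound (n=8, 12 conditions):

  R[1]: 1 1 1 1 1 1 1 1
  R[2]: 1 1 1 2 2 2 2 2
  R[3]: 1 2 2 3 3 3 3 3
  R[4]: 1 2 2 3 3 3 4 4
  R[5]: 1 2 2 3 3 3 4 5
  R[6]: 1 2 3 4 4 4 5 6
  R[7]: 1 2 3 4 4 5 6 7
  R[8]: 1 2 3 4 5 6 7 8

the unique w with this rank table is (1, 4, 2, 7, 8, 3, 6, 5).

Fulton essential set (4 of the 9 Rothe cells):

[(2, 3, 1), (5, 3, 2), (5, 6, 3), (7, 5, 4)]


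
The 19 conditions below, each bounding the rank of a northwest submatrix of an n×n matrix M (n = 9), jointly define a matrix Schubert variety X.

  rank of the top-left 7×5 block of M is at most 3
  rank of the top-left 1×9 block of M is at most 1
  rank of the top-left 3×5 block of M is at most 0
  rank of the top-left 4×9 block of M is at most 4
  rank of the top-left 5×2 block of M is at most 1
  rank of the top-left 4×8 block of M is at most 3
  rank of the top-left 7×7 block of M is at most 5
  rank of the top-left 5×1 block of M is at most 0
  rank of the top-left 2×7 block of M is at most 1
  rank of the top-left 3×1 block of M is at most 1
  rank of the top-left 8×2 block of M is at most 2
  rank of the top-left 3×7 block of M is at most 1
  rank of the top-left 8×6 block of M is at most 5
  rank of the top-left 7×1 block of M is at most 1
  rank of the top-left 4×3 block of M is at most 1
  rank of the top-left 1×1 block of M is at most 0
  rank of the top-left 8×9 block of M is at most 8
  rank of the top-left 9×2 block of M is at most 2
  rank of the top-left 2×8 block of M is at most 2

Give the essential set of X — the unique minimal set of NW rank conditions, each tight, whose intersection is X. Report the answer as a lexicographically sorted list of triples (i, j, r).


The tightest implied rank at each (i,j), from the 19 conditions:

  0 | 0 | 0 | 0 | 0 | 1 | 1 | 1 | 1
  0 | 0 | 0 | 0 | 0 | 1 | 1 | 2 | 2
  0 | 0 | 0 | 0 | 0 | 1 | 1 | 2 | 3
  0 | 1 | 1 | 1 | 1 | 2 | 2 | 3 | 4
  0 | 1 | 2 | 2 | 2 | 3 | 3 | 4 | 5
  1 | 2 | 3 | 3 | 3 | 4 | 4 | 5 | 6
  1 | 2 | 3 | 3 | 3 | 4 | 5 | 6 | 7
  1 | 2 | 3 | 4 | 4 | 5 | 6 | 7 | 8
  1 | 2 | 3 | 4 | 5 | 6 | 7 | 8 | 9

so w = (6, 8, 9, 2, 3, 1, 7, 4, 5).

ℓ(w)=21; the 4 essential cells (i,j,r):

[(3, 5, 0), (3, 7, 1), (5, 1, 0), (7, 5, 3)]


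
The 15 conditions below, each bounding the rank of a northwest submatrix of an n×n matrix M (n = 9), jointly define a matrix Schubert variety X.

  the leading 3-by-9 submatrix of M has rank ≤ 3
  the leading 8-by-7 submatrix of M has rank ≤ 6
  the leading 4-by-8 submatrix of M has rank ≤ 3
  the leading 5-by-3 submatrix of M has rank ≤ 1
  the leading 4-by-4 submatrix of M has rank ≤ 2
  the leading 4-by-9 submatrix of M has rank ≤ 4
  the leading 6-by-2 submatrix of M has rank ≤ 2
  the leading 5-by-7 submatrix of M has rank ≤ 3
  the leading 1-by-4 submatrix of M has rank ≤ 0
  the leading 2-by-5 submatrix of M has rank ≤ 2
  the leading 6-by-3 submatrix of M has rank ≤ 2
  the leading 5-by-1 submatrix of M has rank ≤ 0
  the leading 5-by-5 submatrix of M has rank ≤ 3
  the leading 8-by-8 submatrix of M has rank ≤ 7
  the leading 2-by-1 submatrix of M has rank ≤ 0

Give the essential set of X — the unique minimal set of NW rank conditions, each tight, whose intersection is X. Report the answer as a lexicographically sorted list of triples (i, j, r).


Reconstructing r_w from the 15 given conditions:

  row 1: 0  0  0  0  1  1  1  1  1
  row 2: 0  1  1  1  2  2  2  2  2
  row 3: 0  1  1  2  3  3  3  3  3
  row 4: 0  1  1  2  3  3  3  3  4
  row 5: 0  1  1  2  3  3  3  4  5
  row 6: 1  2  2  3  4  4  4  5  6
  row 7: 1  2  3  4  5  5  5  6  7
  row 8: 1  2  3  4  5  6  6  7  8
  row 9: 1  2  3  4  5  6  7  8  9

reading off 1-entries of Δ²R: w = (5, 2, 4, 9, 8, 1, 3, 6, 7).

Fulton essential set (5 of the 16 Rothe cells):

[(1, 4, 0), (4, 8, 3), (5, 1, 0), (5, 3, 1), (5, 7, 3)]


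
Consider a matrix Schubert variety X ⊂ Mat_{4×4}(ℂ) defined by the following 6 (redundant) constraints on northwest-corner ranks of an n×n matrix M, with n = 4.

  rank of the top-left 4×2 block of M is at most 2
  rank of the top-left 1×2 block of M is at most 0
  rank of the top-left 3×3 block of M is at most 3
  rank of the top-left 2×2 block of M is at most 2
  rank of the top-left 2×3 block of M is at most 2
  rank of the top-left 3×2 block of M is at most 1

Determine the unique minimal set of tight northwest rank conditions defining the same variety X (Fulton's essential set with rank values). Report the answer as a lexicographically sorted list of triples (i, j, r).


Reconstructing r_w from the 6 given conditions:

  row 1: 0  0  1  1
  row 2: 1  1  2  2
  row 3: 1  1  2  3
  row 4: 1  2  3  4

the unique w with this rank table is (3, 1, 4, 2).

|D(w)|=3, |Ess(w)|=2:

[(1, 2, 0), (3, 2, 1)]


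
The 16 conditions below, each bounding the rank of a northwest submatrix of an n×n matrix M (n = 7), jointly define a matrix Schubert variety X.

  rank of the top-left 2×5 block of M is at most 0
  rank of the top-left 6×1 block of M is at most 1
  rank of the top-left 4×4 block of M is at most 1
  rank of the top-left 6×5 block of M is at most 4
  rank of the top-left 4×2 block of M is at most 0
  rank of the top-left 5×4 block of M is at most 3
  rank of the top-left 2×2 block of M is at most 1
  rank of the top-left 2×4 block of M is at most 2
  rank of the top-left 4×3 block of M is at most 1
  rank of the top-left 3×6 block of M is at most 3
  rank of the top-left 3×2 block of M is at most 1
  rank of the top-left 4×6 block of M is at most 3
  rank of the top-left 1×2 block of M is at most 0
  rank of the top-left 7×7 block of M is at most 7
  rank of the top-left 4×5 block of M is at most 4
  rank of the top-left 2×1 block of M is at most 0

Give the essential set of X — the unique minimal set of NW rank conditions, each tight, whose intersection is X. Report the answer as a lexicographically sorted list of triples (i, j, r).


The tightest implied rank at each (i,j), from the 16 conditions:

  i=1: 0  0  0  0  0  1  1
  i=2: 0  0  0  0  0  1  2
  i=3: 0  0  1  1  1  2  3
  i=4: 0  0  1  1  2  3  4
  i=5: 1  1  2  2  3  4  5
  i=6: 1  2  3  3  4  5  6
  i=7: 1  2  3  4  5  6  7

second differences of R give the permutation w = (6, 7, 3, 5, 1, 2, 4).

3 SE-corners of the 15-cell Rothe diagram give Ess(w):

[(2, 5, 0), (4, 2, 0), (4, 4, 1)]


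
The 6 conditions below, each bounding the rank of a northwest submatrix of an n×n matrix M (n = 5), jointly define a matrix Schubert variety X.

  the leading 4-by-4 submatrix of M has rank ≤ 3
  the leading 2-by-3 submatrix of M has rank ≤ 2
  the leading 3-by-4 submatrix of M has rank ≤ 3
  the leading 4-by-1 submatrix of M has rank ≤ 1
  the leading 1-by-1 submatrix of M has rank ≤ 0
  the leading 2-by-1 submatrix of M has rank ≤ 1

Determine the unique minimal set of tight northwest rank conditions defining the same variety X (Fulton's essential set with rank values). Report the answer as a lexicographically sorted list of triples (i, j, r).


Recovering R(i,j) via the rank-extension bound from the 6 conditions:

  i=1: 0  1  1  1  1
  i=2: 1  2  2  2  2
  i=3: 1  2  3  3  3
  i=4: 1  2  3  3  4
  i=5: 1  2  3  4  5

hence w(1..5) = (2, 1, 3, 5, 4).

Fulton essential set (2 of the 2 Rothe cells):

[(1, 1, 0), (4, 4, 3)]


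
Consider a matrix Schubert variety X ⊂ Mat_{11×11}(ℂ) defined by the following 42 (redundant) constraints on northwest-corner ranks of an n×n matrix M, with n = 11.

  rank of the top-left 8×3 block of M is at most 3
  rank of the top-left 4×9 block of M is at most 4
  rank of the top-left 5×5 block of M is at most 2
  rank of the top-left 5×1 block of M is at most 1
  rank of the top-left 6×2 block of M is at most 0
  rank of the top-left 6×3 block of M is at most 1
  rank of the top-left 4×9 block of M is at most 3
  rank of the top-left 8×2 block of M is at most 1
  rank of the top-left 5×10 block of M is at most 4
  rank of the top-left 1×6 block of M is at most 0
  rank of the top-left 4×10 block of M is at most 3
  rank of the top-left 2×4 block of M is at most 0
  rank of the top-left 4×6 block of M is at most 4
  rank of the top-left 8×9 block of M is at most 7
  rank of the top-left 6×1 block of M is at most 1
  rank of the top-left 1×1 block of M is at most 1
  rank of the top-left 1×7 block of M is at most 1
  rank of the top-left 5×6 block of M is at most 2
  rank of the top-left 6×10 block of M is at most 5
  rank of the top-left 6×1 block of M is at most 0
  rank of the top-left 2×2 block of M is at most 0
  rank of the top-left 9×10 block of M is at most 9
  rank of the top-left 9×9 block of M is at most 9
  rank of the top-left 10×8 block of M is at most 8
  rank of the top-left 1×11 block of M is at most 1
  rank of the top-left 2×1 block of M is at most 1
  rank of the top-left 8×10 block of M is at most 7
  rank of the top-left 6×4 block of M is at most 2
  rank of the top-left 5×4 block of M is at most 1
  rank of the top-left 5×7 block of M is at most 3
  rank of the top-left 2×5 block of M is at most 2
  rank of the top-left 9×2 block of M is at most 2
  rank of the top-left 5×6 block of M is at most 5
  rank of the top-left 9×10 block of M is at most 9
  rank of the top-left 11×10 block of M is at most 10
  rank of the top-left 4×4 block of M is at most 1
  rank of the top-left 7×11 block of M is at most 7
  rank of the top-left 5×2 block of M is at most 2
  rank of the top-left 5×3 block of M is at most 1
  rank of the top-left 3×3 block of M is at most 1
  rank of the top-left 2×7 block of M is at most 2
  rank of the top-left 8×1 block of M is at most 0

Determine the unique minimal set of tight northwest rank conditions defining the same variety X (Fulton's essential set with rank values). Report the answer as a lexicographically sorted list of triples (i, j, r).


The tightest implied rank at each (i,j), from the 42 conditions:

  0 | 0 | 0 | 0 | 0 | 0 | 1 | 1 | 1 | 1 | 1
  0 | 0 | 0 | 0 | 1 | 1 | 2 | 2 | 2 | 2 | 2
  0 | 0 | 1 | 1 | 2 | 2 | 3 | 3 | 3 | 3 | 3
  0 | 0 | 1 | 1 | 2 | 2 | 3 | 3 | 3 | 3 | 4
  0 | 0 | 1 | 1 | 2 | 2 | 3 | 4 | 4 | 4 | 5
  0 | 0 | 1 | 2 | 3 | 3 | 4 | 5 | 5 | 5 | 6
  0 | 1 | 2 | 3 | 4 | 4 | 5 | 6 | 6 | 6 | 7
  0 | 1 | 2 | 3 | 4 | 5 | 6 | 7 | 7 | 7 | 8
  1 | 2 | 3 | 4 | 5 | 6 | 7 | 8 | 8 | 8 | 9
  1 | 2 | 3 | 4 | 5 | 6 | 7 | 8 | 9 | 9 | 10
  1 | 2 | 3 | 4 | 5 | 6 | 7 | 8 | 9 | 10 | 11

so w = (7, 5, 3, 11, 8, 4, 2, 6, 1, 9, 10).

|D(w)|=27, |Ess(w)|=7:

[(1, 6, 0), (2, 4, 0), (4, 10, 3), (5, 4, 1), (5, 6, 2), (6, 2, 0), (8, 1, 0)]


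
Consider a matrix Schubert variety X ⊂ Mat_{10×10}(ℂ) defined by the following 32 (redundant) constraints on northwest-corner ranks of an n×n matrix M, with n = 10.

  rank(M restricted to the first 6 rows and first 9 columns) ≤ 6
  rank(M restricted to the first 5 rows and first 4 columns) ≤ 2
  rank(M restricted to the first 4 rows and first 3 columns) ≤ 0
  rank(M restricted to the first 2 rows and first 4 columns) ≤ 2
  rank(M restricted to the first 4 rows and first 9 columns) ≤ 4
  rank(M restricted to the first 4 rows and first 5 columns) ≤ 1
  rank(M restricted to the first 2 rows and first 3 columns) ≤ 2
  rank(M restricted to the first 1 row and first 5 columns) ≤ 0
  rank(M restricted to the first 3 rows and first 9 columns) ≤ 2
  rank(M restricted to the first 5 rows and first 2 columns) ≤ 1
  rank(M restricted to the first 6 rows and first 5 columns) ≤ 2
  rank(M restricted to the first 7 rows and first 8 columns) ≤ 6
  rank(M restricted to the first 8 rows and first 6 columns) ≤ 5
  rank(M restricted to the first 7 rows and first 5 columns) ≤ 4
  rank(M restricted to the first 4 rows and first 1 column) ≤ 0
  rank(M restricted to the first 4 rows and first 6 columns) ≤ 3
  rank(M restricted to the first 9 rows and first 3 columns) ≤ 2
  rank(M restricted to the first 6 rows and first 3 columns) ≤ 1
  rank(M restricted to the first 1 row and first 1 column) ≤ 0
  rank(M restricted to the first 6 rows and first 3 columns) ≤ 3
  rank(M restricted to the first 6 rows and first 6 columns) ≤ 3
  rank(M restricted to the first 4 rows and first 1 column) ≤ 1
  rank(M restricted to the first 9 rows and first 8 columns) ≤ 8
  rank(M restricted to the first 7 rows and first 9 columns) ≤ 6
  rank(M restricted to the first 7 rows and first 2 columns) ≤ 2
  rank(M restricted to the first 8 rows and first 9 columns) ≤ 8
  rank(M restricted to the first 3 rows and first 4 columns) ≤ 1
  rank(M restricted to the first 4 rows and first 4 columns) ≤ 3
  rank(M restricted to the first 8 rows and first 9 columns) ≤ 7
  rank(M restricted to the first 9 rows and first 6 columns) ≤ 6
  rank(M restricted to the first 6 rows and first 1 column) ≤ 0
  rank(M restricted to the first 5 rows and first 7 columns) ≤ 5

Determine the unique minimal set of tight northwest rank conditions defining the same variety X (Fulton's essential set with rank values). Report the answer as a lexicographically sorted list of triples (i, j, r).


Rank table r_w(10×10) implied by the 32 constraints:

  i=1: 0 | 0 | 0 | 0 | 0 | 1 | 1 | 1 | 1 | 1
  i=2: 0 | 0 | 0 | 1 | 1 | 2 | 2 | 2 | 2 | 2
  i=3: 0 | 0 | 0 | 1 | 1 | 2 | 2 | 2 | 2 | 3
  i=4: 0 | 0 | 0 | 1 | 1 | 2 | 3 | 3 | 3 | 4
  i=5: 0 | 1 | 1 | 2 | 2 | 3 | 4 | 4 | 4 | 5
  i=6: 0 | 1 | 1 | 2 | 2 | 3 | 4 | 5 | 5 | 6
  i=7: 1 | 2 | 2 | 3 | 3 | 4 | 5 | 6 | 6 | 7
  i=8: 1 | 2 | 2 | 3 | 4 | 5 | 6 | 7 | 7 | 8
  i=9: 1 | 2 | 2 | 3 | 4 | 5 | 6 | 7 | 8 | 9
  i=10: 1 | 2 | 3 | 4 | 5 | 6 | 7 | 8 | 9 | 10

the unique w with this rank table is (6, 4, 10, 7, 2, 8, 1, 5, 9, 3).

8 SE-corners of the 25-cell Rothe diagram give Ess(w):

[(1, 5, 0), (3, 9, 2), (4, 3, 0), (4, 5, 1), (6, 1, 0), (6, 3, 1), (6, 5, 2), (9, 3, 2)]
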